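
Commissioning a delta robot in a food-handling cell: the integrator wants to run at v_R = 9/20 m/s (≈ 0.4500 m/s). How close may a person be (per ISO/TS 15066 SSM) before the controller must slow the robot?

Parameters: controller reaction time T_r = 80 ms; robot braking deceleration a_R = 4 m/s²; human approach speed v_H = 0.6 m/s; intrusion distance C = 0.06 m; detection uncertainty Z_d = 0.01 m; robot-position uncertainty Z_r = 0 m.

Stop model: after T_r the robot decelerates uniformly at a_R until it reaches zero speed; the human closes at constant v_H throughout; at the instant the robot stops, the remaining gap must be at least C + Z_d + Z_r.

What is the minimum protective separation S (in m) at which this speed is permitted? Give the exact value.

stop time T_s = (9/20)/4 = 0.1125 s
reaction-phase robot travel = 0.4500·0.0800 = 0.0360 m
braking distance = 0.4500²/(2·4.0000) = 0.0253 m
human closes 0.6000·0.1925 = 0.1155 m
margins: 0.0600+0.0100+0.0000 = 0.0700 m
S_min ≈ 0.0360+0.0253+0.1155+0.0700  ⇒  S_min = 3949/16000 m

S_min = 3949/16000 m = 0.2468 m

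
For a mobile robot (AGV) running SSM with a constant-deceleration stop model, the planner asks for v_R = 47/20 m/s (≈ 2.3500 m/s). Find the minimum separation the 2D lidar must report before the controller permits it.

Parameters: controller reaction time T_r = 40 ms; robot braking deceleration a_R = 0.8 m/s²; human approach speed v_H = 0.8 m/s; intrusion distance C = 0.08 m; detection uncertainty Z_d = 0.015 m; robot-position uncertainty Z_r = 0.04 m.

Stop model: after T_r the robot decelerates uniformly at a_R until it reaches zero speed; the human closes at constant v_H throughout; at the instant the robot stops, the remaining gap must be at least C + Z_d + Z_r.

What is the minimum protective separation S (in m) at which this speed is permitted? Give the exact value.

stop time T_s = (47/20)/(4/5) = 2.9375 s
reaction-phase robot travel = 2.3500·0.0400 = 0.0940 m
braking distance = 2.3500²/(2·0.8000) = 3.4516 m
person approaches 0.8000·(0.0400+2.9375) = 2.3820 m
residual clearance needed = 0.0800+0.0150+0.0400 = 0.1350 m
S_min ≈ 0.0940+3.4516+2.3820+0.1350  ⇒  S_min = 97001/16000 m

S_min = 97001/16000 m = 6.0626 m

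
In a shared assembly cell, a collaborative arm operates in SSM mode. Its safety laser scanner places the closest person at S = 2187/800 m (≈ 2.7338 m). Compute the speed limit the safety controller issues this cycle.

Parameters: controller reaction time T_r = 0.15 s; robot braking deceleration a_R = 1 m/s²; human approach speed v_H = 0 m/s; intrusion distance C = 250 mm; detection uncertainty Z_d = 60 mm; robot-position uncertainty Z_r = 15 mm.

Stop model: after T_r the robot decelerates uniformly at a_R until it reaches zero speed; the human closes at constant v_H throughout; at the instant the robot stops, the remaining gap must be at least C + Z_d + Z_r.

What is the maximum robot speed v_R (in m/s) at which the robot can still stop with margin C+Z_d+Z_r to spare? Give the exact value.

v_R_max = 41/20 m/s = 2.0500 m/s

collect terms ⇒ (1/2)·v_R² + (3/20)·v_R + (-1927/800) = 0
  disc = (3/20)² − 4·(1/2)·(-1927/800) = 121/25 ; √disc = 11/5
  v_R = (−(3/20) + 11/5) / (2·(1/2)) = 41/20 m/s
check:
T_s = v_R/a_R = (41/20)/1 = 2.0500 s
robot in T_r: 2.0500·0.1500 = 0.3075 m
robot under decel: 2.0500²/(2·1.0000) = 2.1012 m
person approaches 0.0000·(0.1500+2.0500) = 0.0000 m
residual clearance needed = 0.2500+0.0600+0.0150 = 0.3250 m
sum ≈ 0.3075+2.1012+0.0000+0.3250 ≈ 2.7338 m = S ✓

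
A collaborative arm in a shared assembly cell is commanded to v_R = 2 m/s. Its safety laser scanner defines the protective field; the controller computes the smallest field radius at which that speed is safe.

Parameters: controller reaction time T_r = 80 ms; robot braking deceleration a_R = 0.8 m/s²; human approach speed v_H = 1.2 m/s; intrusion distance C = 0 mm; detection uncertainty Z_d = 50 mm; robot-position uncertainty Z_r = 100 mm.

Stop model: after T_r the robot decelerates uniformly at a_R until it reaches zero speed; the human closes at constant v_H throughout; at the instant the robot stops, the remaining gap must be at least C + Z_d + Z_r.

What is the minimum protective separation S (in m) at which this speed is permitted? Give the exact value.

S_min = 2953/500 m = 5.9060 m

stop time T_s = 2/(4/5) = 2.5000 s
reaction-phase robot travel = 2.0000·0.0800 = 0.1600 m
robot covers 2.0000·2.5000 − ½·0.8000·2.5000² = 2.5000 m while stopping
person approaches 1.2000·(0.0800+2.5000) = 3.0960 m
C+Z_d+Z_r = 0.0000+0.0500+0.1000 = 0.1500 m
S_min ≈ 0.1600+2.5000+3.0960+0.1500  ⇒  S_min = 2953/500 m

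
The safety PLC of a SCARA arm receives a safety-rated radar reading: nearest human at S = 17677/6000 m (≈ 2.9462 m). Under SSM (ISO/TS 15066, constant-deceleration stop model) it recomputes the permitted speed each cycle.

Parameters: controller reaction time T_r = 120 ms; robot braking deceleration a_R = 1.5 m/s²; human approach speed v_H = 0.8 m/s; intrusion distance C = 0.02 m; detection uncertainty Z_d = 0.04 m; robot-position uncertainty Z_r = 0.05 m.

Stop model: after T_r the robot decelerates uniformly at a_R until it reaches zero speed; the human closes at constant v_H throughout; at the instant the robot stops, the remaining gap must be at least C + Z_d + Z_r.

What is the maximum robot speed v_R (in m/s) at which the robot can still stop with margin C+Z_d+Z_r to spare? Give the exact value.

v_R_max = 41/20 m/s = 2.0500 m/s

at the boundary: (1/3)·v² + (49/75)·v + (-16441/6000) = 0
  disc = (49/75)² − 4·(1/3)·(-16441/6000) = 10201/2500 ; √disc = 101/50
  v_R = (−(49/75) + 101/50) / (2·(1/3)) = 41/20 m/s
check:
stop time T_s = (41/20)/(3/2) = 1.3667 s
robot covers v_R·T_r = 2.0500·0.1200 = 0.2460 m before braking
robot under decel: 2.0500²/(2·1.5000) = 1.4008 m
human closes 0.8000·1.4867 = 1.1893 m
C+Z_d+Z_r = 0.0200+0.0400+0.0500 = 0.1100 m
sum ≈ 0.2460+1.4008+1.1893+0.1100 ≈ 2.9462 m = S ✓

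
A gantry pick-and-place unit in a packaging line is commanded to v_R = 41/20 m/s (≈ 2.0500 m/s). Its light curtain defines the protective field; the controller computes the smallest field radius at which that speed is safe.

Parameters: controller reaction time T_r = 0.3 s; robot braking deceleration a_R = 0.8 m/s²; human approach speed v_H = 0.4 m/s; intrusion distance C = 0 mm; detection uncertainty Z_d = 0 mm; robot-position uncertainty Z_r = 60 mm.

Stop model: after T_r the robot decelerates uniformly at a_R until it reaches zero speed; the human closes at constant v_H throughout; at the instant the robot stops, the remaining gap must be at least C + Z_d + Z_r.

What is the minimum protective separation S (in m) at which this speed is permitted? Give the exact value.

S_min = 14229/3200 m = 4.4466 m

T_s = v_R/a_R = (41/20)/(4/5) = 2.5625 s
reaction-phase robot travel = 2.0500·0.3000 = 0.6150 m
braking distance = 2.0500²/(2·0.8000) = 2.6266 m
human over T_r+T_s: 0.4000·(0.3000+2.5625) = 1.1450 m
C+Z_d+Z_r = 0.0000+0.0000+0.0600 = 0.0600 m
S_min ≈ 0.6150+2.6266+1.1450+0.0600  ⇒  S_min = 14229/3200 m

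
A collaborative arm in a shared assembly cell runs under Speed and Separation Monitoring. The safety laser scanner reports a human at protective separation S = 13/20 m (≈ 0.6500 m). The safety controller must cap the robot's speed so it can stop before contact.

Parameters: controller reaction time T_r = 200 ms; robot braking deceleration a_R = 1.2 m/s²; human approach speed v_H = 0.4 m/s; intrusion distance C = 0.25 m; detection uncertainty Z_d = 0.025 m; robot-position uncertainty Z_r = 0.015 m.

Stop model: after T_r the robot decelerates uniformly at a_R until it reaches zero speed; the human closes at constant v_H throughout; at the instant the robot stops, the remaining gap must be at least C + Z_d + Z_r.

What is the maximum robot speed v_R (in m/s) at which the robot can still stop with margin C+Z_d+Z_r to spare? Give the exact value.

quadratic (5/12)·v² + (8/15)·v + (-7/25) = 0
  disc = (8/15)² − 4·(5/12)·(-7/25) = 169/225 ; √disc = 13/15
  v_R = (−(8/15) + 13/15) / (2·(5/12)) = 2/5 m/s
check:
T_s = v_R/a_R = (2/5)/(6/5) = 0.3333 s
reaction-phase robot travel = 0.4000·0.2000 = 0.0800 m
robot covers 0.4000·0.3333 − ½·1.2000·0.3333² = 0.0667 m while stopping
human closes 0.4000·0.5333 = 0.2133 m
margins: 0.2500+0.0250+0.0150 = 0.2900 m
sum ≈ 0.0800+0.0667+0.2133+0.2900 ≈ 0.6500 m = S ✓

v_R_max = 2/5 m/s = 0.4000 m/s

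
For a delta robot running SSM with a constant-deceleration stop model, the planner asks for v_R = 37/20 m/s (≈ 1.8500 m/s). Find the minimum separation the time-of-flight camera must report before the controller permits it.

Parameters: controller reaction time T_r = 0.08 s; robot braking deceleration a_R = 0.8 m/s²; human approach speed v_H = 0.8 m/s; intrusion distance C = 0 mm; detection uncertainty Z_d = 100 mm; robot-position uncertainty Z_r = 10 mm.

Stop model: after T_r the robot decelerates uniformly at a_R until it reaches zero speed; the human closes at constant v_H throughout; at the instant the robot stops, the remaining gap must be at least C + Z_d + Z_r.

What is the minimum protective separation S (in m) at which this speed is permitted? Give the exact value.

S_min = 68977/16000 m = 4.3111 m

stop time T_s = (37/20)/(4/5) = 2.3125 s
robot in T_r: 1.8500·0.0800 = 0.1480 m
robot under decel: 1.8500²/(2·0.8000) = 2.1391 m
human closes 0.8000·2.3925 = 1.9140 m
margins: 0.0000+0.1000+0.0100 = 0.1100 m
S_min ≈ 0.1480+2.1391+1.9140+0.1100  ⇒  S_min = 68977/16000 m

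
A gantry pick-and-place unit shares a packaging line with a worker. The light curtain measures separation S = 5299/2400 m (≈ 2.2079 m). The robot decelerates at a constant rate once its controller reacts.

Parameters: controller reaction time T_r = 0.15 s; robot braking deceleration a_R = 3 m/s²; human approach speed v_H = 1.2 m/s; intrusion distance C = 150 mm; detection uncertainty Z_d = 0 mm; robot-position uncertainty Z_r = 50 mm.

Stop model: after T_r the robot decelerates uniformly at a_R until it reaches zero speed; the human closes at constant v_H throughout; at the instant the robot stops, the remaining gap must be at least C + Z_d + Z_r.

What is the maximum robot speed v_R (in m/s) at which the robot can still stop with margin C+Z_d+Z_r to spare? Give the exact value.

v_R_max = 41/20 m/s = 2.0500 m/s

quadratic (1/6)·v² + (11/20)·v + (-4387/2400) = 0
  disc = (11/20)² − 4·(1/6)·(-4387/2400) = 1369/900 ; √disc = 37/30
  v_R = (−(11/20) + 37/30) / (2·(1/6)) = 41/20 m/s
check:
stop time T_s = (41/20)/3 = 0.6833 s
robot covers v_R·T_r = 2.0500·0.1500 = 0.3075 m before braking
braking distance = 2.0500²/(2·3.0000) = 0.7004 m
human closes 1.2000·0.8333 = 1.0000 m
C+Z_d+Z_r = 0.1500+0.0000+0.0500 = 0.2000 m
sum ≈ 0.3075+0.7004+1.0000+0.2000 ≈ 2.2079 m = S ✓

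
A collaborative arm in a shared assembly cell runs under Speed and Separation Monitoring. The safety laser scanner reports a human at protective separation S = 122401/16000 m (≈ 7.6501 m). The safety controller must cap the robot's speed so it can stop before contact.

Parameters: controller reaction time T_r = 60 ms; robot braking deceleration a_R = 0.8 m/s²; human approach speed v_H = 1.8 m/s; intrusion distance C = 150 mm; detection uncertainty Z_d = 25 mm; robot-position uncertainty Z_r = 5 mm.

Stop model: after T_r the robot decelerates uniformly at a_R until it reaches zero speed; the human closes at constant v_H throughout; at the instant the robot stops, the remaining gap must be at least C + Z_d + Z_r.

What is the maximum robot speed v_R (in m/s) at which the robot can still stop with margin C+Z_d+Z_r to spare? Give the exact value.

v_R_max = 41/20 m/s = 2.0500 m/s

at the boundary: (5/8)·v² + (231/100)·v + (-117793/16000) = 0
  disc = (231/100)² − 4·(5/8)·(-117793/16000) = 3798601/160000 ; √disc = 1949/400
  v_R = (−(231/100) + 1949/400) / (2·(5/8)) = 41/20 m/s
check:
braking lasts T_s = (41/20)/(4/5) = 2.5625 s
robot in T_r: 2.0500·0.0600 = 0.1230 m
robot under decel: 2.0500²/(2·0.8000) = 2.6266 m
person approaches 1.8000·(0.0600+2.5625) = 4.7205 m
residual clearance needed = 0.1500+0.0250+0.0050 = 0.1800 m
sum ≈ 0.1230+2.6266+4.7205+0.1800 ≈ 7.6501 m = S ✓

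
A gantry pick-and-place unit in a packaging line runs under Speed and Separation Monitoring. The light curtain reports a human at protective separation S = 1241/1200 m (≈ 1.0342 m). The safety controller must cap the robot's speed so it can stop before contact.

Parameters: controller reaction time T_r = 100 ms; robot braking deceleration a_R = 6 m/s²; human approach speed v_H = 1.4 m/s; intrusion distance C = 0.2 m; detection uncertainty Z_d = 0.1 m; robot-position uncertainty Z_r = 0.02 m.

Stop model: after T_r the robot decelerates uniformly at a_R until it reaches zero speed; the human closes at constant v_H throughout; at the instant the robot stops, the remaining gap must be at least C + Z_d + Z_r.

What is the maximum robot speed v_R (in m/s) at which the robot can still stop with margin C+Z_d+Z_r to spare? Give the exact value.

at the boundary: (1/12)·v² + (1/3)·v + (-689/1200) = 0
  disc = (1/3)² − 4·(1/12)·(-689/1200) = 121/400 ; √disc = 11/20
  v_R = (−(1/3) + 11/20) / (2·(1/12)) = 13/10 m/s
check:
T_s = v_R/a_R = (13/10)/6 = 0.2167 s
reaction-phase robot travel = 1.3000·0.1000 = 0.1300 m
braking distance = 1.3000²/(2·6.0000) = 0.1408 m
human over T_r+T_s: 1.4000·(0.1000+0.2167) = 0.4433 m
C+Z_d+Z_r = 0.2000+0.1000+0.0200 = 0.3200 m
sum ≈ 0.1300+0.1408+0.4433+0.3200 ≈ 1.0342 m = S ✓

v_R_max = 13/10 m/s = 1.3000 m/s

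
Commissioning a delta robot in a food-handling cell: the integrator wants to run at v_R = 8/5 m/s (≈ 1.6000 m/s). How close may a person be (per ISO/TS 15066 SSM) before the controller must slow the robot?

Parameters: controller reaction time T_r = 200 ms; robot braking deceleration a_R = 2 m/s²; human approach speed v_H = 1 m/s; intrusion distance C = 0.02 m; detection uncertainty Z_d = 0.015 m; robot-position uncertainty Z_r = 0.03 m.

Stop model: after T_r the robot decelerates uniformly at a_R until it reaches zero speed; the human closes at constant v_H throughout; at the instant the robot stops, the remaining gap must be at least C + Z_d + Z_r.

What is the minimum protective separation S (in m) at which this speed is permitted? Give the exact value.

stop time T_s = (8/5)/2 = 0.8000 s
robot covers v_R·T_r = 1.6000·0.2000 = 0.3200 m before braking
braking distance = 1.6000²/(2·2.0000) = 0.6400 m
human over T_r+T_s: 1.0000·(0.2000+0.8000) = 1.0000 m
C+Z_d+Z_r = 0.0200+0.0150+0.0300 = 0.0650 m
S_min ≈ 0.3200+0.6400+1.0000+0.0650  ⇒  S_min = 81/40 m

S_min = 81/40 m = 2.0250 m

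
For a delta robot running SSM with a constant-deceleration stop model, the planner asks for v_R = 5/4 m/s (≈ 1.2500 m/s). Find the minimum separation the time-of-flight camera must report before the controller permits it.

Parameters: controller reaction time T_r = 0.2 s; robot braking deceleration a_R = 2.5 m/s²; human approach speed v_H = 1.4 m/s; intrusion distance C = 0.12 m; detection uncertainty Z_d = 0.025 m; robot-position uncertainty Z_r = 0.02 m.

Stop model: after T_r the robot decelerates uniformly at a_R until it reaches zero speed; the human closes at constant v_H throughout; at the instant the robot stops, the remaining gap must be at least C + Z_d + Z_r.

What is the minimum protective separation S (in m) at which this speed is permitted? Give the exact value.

S_min = 683/400 m = 1.7075 m

T_s = v_R/a_R = (5/4)/(5/2) = 0.5000 s
reaction-phase robot travel = 1.2500·0.2000 = 0.2500 m
robot covers 1.2500·0.5000 − ½·2.5000·0.5000² = 0.3125 m while stopping
human over T_r+T_s: 1.4000·(0.2000+0.5000) = 0.9800 m
C+Z_d+Z_r = 0.1200+0.0250+0.0200 = 0.1650 m
S_min ≈ 0.2500+0.3125+0.9800+0.1650  ⇒  S_min = 683/400 m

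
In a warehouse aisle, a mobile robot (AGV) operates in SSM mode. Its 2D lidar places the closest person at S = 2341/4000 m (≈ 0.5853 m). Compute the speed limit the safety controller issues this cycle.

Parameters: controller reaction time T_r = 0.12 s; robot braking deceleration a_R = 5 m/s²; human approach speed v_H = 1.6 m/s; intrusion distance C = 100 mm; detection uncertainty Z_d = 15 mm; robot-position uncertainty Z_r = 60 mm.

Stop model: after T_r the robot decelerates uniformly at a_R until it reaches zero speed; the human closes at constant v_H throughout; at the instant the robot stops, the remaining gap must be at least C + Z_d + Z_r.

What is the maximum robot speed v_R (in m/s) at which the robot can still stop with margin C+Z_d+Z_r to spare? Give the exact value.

v_R_max = 9/20 m/s = 0.4500 m/s

at the boundary: (1/10)·v² + (11/25)·v + (-873/4000) = 0
  disc = (11/25)² − 4·(1/10)·(-873/4000) = 2809/10000 ; √disc = 53/100
  v_R = (−(11/25) + 53/100) / (2·(1/10)) = 9/20 m/s
check:
braking lasts T_s = (9/20)/5 = 0.0900 s
reaction-phase robot travel = 0.4500·0.1200 = 0.0540 m
robot covers 0.4500·0.0900 − ½·5.0000·0.0900² = 0.0203 m while stopping
human over T_r+T_s: 1.6000·(0.1200+0.0900) = 0.3360 m
residual clearance needed = 0.1000+0.0150+0.0600 = 0.1750 m
sum ≈ 0.0540+0.0203+0.3360+0.1750 ≈ 0.5853 m = S ✓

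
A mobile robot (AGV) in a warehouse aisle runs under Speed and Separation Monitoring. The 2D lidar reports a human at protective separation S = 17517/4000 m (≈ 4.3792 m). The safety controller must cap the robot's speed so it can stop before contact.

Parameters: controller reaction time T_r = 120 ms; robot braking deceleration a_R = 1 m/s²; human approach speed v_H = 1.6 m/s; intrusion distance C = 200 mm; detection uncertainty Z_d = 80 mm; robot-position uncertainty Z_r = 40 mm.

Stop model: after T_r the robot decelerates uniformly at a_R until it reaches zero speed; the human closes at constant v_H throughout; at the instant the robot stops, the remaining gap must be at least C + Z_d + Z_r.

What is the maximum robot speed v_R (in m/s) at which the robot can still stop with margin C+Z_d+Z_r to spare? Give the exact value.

at the boundary: (1/2)·v² + (43/25)·v + (-15469/4000) = 0
  disc = (43/25)² − 4·(1/2)·(-15469/4000) = 106929/10000 ; √disc = 327/100
  v_R = (−(43/25) + 327/100) / (2·(1/2)) = 31/20 m/s
check:
T_s = v_R/a_R = (31/20)/1 = 1.5500 s
robot covers v_R·T_r = 1.5500·0.1200 = 0.1860 m before braking
robot covers 1.5500·1.5500 − ½·1.0000·1.5500² = 1.2012 m while stopping
human closes 1.6000·1.6700 = 2.6720 m
residual clearance needed = 0.2000+0.0800+0.0400 = 0.3200 m
sum ≈ 0.1860+1.2012+2.6720+0.3200 ≈ 4.3792 m = S ✓

v_R_max = 31/20 m/s = 1.5500 m/s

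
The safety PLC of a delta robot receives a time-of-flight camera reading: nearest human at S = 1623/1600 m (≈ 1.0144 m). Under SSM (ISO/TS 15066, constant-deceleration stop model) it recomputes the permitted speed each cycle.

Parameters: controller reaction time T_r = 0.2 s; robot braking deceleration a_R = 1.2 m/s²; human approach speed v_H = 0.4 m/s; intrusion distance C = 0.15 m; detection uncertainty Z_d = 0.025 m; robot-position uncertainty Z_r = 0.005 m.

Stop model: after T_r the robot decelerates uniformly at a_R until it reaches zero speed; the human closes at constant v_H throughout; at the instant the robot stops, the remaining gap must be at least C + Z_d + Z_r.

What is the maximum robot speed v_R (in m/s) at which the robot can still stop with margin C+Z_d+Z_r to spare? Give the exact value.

at the boundary: (5/12)·v² + (8/15)·v + (-1207/1600) = 0
  disc = (8/15)² − 4·(5/12)·(-1207/1600) = 22201/14400 ; √disc = 149/120
  v_R = (−(8/15) + 149/120) / (2·(5/12)) = 17/20 m/s
check:
stop time T_s = (17/20)/(6/5) = 0.7083 s
robot covers v_R·T_r = 0.8500·0.2000 = 0.1700 m before braking
braking distance = 0.8500²/(2·1.2000) = 0.3010 m
human closes 0.4000·0.9083 = 0.3633 m
margins: 0.1500+0.0250+0.0050 = 0.1800 m
sum ≈ 0.1700+0.3010+0.3633+0.1800 ≈ 1.0144 m = S ✓

v_R_max = 17/20 m/s = 0.8500 m/s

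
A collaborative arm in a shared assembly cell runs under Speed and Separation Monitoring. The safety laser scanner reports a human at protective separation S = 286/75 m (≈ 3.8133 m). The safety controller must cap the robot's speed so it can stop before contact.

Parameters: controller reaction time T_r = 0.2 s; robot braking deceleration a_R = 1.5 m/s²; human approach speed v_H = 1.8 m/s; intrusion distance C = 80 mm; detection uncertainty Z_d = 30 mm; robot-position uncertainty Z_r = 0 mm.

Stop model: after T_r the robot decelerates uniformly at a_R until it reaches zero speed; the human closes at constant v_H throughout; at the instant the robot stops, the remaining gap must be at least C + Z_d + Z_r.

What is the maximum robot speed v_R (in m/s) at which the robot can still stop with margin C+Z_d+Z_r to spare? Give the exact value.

v_R_max = 17/10 m/s = 1.7000 m/s

quadratic (1/3)·v² + (7/5)·v + (-1003/300) = 0
  disc = (7/5)² − 4·(1/3)·(-1003/300) = 1444/225 ; √disc = 38/15
  v_R = (−(7/5) + 38/15) / (2·(1/3)) = 17/10 m/s
check:
stop time T_s = (17/10)/(3/2) = 1.1333 s
robot in T_r: 1.7000·0.2000 = 0.3400 m
braking distance = 1.7000²/(2·1.5000) = 0.9633 m
human over T_r+T_s: 1.8000·(0.2000+1.1333) = 2.4000 m
residual clearance needed = 0.0800+0.0300+0.0000 = 0.1100 m
sum ≈ 0.3400+0.9633+2.4000+0.1100 ≈ 3.8133 m = S ✓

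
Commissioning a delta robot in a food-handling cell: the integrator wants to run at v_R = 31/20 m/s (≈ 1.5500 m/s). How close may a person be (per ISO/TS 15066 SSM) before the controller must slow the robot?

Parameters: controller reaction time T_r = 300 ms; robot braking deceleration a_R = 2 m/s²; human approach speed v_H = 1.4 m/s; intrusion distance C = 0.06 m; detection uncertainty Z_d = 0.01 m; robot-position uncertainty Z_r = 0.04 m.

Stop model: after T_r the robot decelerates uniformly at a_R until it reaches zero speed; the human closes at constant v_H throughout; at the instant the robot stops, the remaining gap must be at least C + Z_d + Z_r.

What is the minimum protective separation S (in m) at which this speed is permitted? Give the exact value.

S_min = 4289/1600 m = 2.6806 m

braking lasts T_s = (31/20)/2 = 0.7750 s
reaction-phase robot travel = 1.5500·0.3000 = 0.4650 m
robot under decel: 1.5500²/(2·2.0000) = 0.6006 m
person approaches 1.4000·(0.3000+0.7750) = 1.5050 m
C+Z_d+Z_r = 0.0600+0.0100+0.0400 = 0.1100 m
S_min ≈ 0.4650+0.6006+1.5050+0.1100  ⇒  S_min = 4289/1600 m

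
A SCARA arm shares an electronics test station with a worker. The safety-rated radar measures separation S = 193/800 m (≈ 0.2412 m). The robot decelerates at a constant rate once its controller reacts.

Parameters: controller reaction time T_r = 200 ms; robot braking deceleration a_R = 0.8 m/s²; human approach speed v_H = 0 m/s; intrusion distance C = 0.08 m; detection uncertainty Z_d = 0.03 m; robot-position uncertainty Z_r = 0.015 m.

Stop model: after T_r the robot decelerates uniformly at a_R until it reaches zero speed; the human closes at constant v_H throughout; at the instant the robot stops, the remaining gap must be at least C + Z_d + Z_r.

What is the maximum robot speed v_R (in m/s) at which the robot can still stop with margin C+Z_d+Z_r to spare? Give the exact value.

quadratic (5/8)·v² + (1/5)·v + (-93/800) = 0
  disc = (1/5)² − 4·(5/8)·(-93/800) = 529/1600 ; √disc = 23/40
  v_R = (−(1/5) + 23/40) / (2·(5/8)) = 3/10 m/s
check:
stop time T_s = (3/10)/(4/5) = 0.3750 s
reaction-phase robot travel = 0.3000·0.2000 = 0.0600 m
braking distance = 0.3000²/(2·0.8000) = 0.0563 m
human over T_r+T_s: 0.0000·(0.2000+0.3750) = 0.0000 m
residual clearance needed = 0.0800+0.0300+0.0150 = 0.1250 m
sum ≈ 0.0600+0.0563+0.0000+0.1250 ≈ 0.2412 m = S ✓

v_R_max = 3/10 m/s = 0.3000 m/s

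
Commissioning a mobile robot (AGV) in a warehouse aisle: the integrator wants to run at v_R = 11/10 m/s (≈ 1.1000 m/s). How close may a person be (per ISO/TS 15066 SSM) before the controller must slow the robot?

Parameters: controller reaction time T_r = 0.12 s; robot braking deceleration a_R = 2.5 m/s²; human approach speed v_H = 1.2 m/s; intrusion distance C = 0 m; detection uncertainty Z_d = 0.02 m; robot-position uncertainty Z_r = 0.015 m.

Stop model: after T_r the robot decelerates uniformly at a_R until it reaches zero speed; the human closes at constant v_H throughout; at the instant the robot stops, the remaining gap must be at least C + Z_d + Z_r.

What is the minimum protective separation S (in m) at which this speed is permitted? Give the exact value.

S_min = 1081/1000 m = 1.0810 m

stop time T_s = (11/10)/(5/2) = 0.4400 s
robot in T_r: 1.1000·0.1200 = 0.1320 m
robot covers 1.1000·0.4400 − ½·2.5000·0.4400² = 0.2420 m while stopping
human over T_r+T_s: 1.2000·(0.1200+0.4400) = 0.6720 m
margins: 0.0000+0.0200+0.0150 = 0.0350 m
S_min ≈ 0.1320+0.2420+0.6720+0.0350  ⇒  S_min = 1081/1000 m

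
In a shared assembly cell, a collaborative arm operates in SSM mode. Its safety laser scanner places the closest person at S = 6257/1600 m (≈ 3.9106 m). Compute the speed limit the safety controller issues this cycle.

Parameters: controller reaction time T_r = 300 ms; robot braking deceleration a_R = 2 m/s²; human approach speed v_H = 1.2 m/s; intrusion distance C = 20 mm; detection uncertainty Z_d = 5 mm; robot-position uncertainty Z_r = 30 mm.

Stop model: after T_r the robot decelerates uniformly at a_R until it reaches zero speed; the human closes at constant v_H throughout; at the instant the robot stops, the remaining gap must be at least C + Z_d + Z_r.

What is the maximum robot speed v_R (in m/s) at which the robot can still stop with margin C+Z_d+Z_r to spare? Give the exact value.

v_R_max = 47/20 m/s = 2.3500 m/s

quadratic (1/4)·v² + (9/10)·v + (-5593/1600) = 0
  disc = (9/10)² − 4·(1/4)·(-5593/1600) = 6889/1600 ; √disc = 83/40
  v_R = (−(9/10) + 83/40) / (2·(1/4)) = 47/20 m/s
check:
stop time T_s = (47/20)/2 = 1.1750 s
robot covers v_R·T_r = 2.3500·0.3000 = 0.7050 m before braking
robot covers 2.3500·1.1750 − ½·2.0000·1.1750² = 1.3806 m while stopping
human over T_r+T_s: 1.2000·(0.3000+1.1750) = 1.7700 m
residual clearance needed = 0.0200+0.0050+0.0300 = 0.0550 m
sum ≈ 0.7050+1.3806+1.7700+0.0550 ≈ 3.9106 m = S ✓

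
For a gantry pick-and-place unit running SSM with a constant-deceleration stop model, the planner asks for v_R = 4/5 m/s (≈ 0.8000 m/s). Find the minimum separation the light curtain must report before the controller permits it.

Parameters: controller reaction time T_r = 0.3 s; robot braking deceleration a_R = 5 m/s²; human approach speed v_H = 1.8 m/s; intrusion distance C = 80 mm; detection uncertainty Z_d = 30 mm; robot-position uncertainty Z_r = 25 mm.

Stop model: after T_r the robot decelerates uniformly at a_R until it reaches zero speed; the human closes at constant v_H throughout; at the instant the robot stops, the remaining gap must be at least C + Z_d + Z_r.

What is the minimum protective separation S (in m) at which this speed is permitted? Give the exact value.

braking lasts T_s = (4/5)/5 = 0.1600 s
robot in T_r: 0.8000·0.3000 = 0.2400 m
robot under decel: 0.8000²/(2·5.0000) = 0.0640 m
person approaches 1.8000·(0.3000+0.1600) = 0.8280 m
margins: 0.0800+0.0300+0.0250 = 0.1350 m
S_min ≈ 0.2400+0.0640+0.8280+0.1350  ⇒  S_min = 1267/1000 m

S_min = 1267/1000 m = 1.2670 m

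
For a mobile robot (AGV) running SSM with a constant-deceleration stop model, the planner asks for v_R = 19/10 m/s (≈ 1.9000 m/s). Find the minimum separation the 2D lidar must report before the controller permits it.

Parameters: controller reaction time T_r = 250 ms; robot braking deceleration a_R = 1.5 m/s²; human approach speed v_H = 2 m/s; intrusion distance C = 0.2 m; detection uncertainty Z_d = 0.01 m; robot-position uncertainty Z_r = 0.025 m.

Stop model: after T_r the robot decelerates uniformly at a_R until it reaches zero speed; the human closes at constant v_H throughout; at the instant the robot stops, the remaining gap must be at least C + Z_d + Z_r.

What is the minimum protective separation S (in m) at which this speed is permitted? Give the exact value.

stop time T_s = (19/10)/(3/2) = 1.2667 s
robot in T_r: 1.9000·0.2500 = 0.4750 m
robot covers 1.9000·1.2667 − ½·1.5000·1.2667² = 1.2033 m while stopping
human closes 2.0000·1.5167 = 3.0333 m
residual clearance needed = 0.2000+0.0100+0.0250 = 0.2350 m
S_min ≈ 0.4750+1.2033+3.0333+0.2350  ⇒  S_min = 371/75 m

S_min = 371/75 m = 4.9467 m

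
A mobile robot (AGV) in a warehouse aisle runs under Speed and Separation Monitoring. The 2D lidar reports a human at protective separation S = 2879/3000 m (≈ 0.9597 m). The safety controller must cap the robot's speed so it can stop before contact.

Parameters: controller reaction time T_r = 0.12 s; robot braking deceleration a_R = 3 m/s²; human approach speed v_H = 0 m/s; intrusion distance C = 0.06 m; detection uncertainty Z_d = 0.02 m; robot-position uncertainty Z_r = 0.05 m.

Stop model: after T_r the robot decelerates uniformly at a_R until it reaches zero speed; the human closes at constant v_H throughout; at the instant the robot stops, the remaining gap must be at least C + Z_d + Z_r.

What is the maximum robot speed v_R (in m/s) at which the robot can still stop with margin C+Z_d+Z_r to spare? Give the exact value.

v_R_max = 19/10 m/s = 1.9000 m/s

collect terms ⇒ (1/6)·v_R² + (3/25)·v_R + (-2489/3000) = 0
  disc = (3/25)² − 4·(1/6)·(-2489/3000) = 12769/22500 ; √disc = 113/150
  v_R = (−(3/25) + 113/150) / (2·(1/6)) = 19/10 m/s
check:
braking lasts T_s = (19/10)/3 = 0.6333 s
reaction-phase robot travel = 1.9000·0.1200 = 0.2280 m
robot covers 1.9000·0.6333 − ½·3.0000·0.6333² = 0.6017 m while stopping
human over T_r+T_s: 0.0000·(0.1200+0.6333) = 0.0000 m
C+Z_d+Z_r = 0.0600+0.0200+0.0500 = 0.1300 m
sum ≈ 0.2280+0.6017+0.0000+0.1300 ≈ 0.9597 m = S ✓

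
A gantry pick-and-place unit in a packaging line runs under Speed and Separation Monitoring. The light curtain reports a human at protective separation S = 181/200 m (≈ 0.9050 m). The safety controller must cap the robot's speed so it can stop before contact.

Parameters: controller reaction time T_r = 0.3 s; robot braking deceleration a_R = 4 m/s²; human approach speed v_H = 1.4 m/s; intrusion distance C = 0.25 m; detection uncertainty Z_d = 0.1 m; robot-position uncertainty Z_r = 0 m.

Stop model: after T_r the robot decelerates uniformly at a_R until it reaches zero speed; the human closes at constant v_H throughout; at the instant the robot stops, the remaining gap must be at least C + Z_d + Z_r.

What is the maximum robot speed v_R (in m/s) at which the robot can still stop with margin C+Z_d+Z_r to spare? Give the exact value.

at the boundary: (1/8)·v² + (13/20)·v + (-27/200) = 0
  disc = (13/20)² − 4·(1/8)·(-27/200) = 49/100 ; √disc = 7/10
  v_R = (−(13/20) + 7/10) / (2·(1/8)) = 1/5 m/s
check:
braking lasts T_s = (1/5)/4 = 0.0500 s
reaction-phase robot travel = 0.2000·0.3000 = 0.0600 m
braking distance = 0.2000²/(2·4.0000) = 0.0050 m
human over T_r+T_s: 1.4000·(0.3000+0.0500) = 0.4900 m
C+Z_d+Z_r = 0.2500+0.1000+0.0000 = 0.3500 m
sum ≈ 0.0600+0.0050+0.4900+0.3500 ≈ 0.9050 m = S ✓

v_R_max = 1/5 m/s = 0.2000 m/s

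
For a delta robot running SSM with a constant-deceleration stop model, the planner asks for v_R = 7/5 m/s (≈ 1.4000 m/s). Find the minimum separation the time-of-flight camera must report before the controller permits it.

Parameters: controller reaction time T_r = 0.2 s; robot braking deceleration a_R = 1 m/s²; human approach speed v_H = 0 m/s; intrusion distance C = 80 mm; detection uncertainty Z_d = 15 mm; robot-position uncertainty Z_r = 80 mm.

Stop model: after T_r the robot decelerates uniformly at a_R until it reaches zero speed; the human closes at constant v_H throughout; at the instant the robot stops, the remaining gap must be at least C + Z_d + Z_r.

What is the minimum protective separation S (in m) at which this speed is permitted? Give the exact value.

S_min = 287/200 m = 1.4350 m

stop time T_s = (7/5)/1 = 1.4000 s
robot in T_r: 1.4000·0.2000 = 0.2800 m
braking distance = 1.4000²/(2·1.0000) = 0.9800 m
person approaches 0.0000·(0.2000+1.4000) = 0.0000 m
margins: 0.0800+0.0150+0.0800 = 0.1750 m
S_min ≈ 0.2800+0.9800+0.0000+0.1750  ⇒  S_min = 287/200 m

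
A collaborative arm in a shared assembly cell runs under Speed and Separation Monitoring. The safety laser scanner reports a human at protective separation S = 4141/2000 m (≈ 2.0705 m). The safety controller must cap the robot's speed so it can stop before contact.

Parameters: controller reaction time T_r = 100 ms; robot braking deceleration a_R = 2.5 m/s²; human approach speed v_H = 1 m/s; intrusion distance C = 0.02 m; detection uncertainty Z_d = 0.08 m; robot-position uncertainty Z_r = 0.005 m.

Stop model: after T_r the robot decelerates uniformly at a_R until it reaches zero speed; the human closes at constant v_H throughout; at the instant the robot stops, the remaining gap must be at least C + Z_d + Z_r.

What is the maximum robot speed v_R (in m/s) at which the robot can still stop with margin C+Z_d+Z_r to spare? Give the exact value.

at the boundary: (1/5)·v² + (1/2)·v + (-3731/2000) = 0
  disc = (1/2)² − 4·(1/5)·(-3731/2000) = 1089/625 ; √disc = 33/25
  v_R = (−(1/2) + 33/25) / (2·(1/5)) = 41/20 m/s
check:
stop time T_s = (41/20)/(5/2) = 0.8200 s
robot covers v_R·T_r = 2.0500·0.1000 = 0.2050 m before braking
braking distance = 2.0500²/(2·2.5000) = 0.8405 m
human over T_r+T_s: 1.0000·(0.1000+0.8200) = 0.9200 m
margins: 0.0200+0.0800+0.0050 = 0.1050 m
sum ≈ 0.2050+0.8405+0.9200+0.1050 ≈ 2.0705 m = S ✓

v_R_max = 41/20 m/s = 2.0500 m/s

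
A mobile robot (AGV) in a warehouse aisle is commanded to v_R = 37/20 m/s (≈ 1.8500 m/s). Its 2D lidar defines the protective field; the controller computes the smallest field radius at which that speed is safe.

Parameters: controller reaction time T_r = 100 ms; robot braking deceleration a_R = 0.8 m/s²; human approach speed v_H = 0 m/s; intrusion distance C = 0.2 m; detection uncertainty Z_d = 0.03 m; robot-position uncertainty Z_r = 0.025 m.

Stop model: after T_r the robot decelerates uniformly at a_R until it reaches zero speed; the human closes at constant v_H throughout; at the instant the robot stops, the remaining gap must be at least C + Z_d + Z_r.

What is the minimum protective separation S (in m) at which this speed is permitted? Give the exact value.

S_min = 8253/3200 m = 2.5791 m

stop time T_s = (37/20)/(4/5) = 2.3125 s
robot in T_r: 1.8500·0.1000 = 0.1850 m
braking distance = 1.8500²/(2·0.8000) = 2.1391 m
person approaches 0.0000·(0.1000+2.3125) = 0.0000 m
margins: 0.2000+0.0300+0.0250 = 0.2550 m
S_min ≈ 0.1850+2.1391+0.0000+0.2550  ⇒  S_min = 8253/3200 m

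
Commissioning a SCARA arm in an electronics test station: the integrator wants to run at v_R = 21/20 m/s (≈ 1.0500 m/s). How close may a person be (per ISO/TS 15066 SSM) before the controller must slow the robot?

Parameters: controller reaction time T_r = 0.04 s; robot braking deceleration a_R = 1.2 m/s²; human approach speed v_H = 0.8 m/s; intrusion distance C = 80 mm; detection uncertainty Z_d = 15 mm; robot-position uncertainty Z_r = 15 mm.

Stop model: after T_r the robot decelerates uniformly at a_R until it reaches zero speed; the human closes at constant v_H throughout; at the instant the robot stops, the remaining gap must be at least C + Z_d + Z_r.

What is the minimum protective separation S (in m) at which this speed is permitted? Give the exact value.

T_s = v_R/a_R = (21/20)/(6/5) = 0.8750 s
robot covers v_R·T_r = 1.0500·0.0400 = 0.0420 m before braking
robot covers 1.0500·0.8750 − ½·1.2000·0.8750² = 0.4594 m while stopping
human over T_r+T_s: 0.8000·(0.0400+0.8750) = 0.7320 m
margins: 0.0800+0.0150+0.0150 = 0.1100 m
S_min ≈ 0.0420+0.4594+0.7320+0.1100  ⇒  S_min = 10747/8000 m

S_min = 10747/8000 m = 1.3434 m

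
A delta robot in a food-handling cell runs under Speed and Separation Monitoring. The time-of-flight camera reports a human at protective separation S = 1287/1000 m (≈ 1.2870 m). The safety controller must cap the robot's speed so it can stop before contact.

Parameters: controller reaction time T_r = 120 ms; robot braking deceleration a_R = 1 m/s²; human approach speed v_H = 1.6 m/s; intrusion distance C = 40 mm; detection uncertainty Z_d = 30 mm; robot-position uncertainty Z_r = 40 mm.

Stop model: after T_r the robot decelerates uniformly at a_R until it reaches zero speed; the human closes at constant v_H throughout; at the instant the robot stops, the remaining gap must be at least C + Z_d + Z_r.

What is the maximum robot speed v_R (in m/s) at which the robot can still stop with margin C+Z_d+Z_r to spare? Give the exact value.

quadratic (1/2)·v² + (43/25)·v + (-197/200) = 0
  disc = (43/25)² − 4·(1/2)·(-197/200) = 12321/2500 ; √disc = 111/50
  v_R = (−(43/25) + 111/50) / (2·(1/2)) = 1/2 m/s
check:
T_s = v_R/a_R = (1/2)/1 = 0.5000 s
robot in T_r: 0.5000·0.1200 = 0.0600 m
robot under decel: 0.5000²/(2·1.0000) = 0.1250 m
person approaches 1.6000·(0.1200+0.5000) = 0.9920 m
C+Z_d+Z_r = 0.0400+0.0300+0.0400 = 0.1100 m
sum ≈ 0.0600+0.1250+0.9920+0.1100 ≈ 1.2870 m = S ✓

v_R_max = 1/2 m/s = 0.5000 m/s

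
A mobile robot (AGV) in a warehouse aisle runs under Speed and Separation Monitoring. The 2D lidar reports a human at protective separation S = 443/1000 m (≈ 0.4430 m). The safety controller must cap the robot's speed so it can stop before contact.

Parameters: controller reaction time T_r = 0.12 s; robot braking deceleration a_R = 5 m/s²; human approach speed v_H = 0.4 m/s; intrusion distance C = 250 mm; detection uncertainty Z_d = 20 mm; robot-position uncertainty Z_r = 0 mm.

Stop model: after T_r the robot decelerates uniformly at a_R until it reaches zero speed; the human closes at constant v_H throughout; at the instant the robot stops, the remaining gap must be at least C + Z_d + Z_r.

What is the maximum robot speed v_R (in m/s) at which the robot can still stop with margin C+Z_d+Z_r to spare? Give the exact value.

v_R_max = 1/2 m/s = 0.5000 m/s

at the boundary: (1/10)·v² + (1/5)·v + (-1/8) = 0
  disc = (1/5)² − 4·(1/10)·(-1/8) = 9/100 ; √disc = 3/10
  v_R = (−(1/5) + 3/10) / (2·(1/10)) = 1/2 m/s
check:
T_s = v_R/a_R = (1/2)/5 = 0.1000 s
robot in T_r: 0.5000·0.1200 = 0.0600 m
braking distance = 0.5000²/(2·5.0000) = 0.0250 m
human over T_r+T_s: 0.4000·(0.1200+0.1000) = 0.0880 m
C+Z_d+Z_r = 0.2500+0.0200+0.0000 = 0.2700 m
sum ≈ 0.0600+0.0250+0.0880+0.2700 ≈ 0.4430 m = S ✓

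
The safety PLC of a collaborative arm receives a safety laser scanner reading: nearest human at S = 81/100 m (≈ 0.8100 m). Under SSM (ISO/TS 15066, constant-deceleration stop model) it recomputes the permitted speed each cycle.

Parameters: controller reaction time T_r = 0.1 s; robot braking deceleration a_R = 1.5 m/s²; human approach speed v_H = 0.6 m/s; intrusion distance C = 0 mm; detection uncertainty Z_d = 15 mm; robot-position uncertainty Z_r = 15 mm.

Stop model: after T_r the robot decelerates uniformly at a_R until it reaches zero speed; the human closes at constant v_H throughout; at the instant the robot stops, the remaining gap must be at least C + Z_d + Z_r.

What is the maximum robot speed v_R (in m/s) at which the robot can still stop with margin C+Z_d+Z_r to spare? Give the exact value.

at the boundary: (1/3)·v² + (1/2)·v + (-18/25) = 0
  disc = (1/2)² − 4·(1/3)·(-18/25) = 121/100 ; √disc = 11/10
  v_R = (−(1/2) + 11/10) / (2·(1/3)) = 9/10 m/s
check:
braking lasts T_s = (9/10)/(3/2) = 0.6000 s
robot in T_r: 0.9000·0.1000 = 0.0900 m
braking distance = 0.9000²/(2·1.5000) = 0.2700 m
person approaches 0.6000·(0.1000+0.6000) = 0.4200 m
residual clearance needed = 0.0000+0.0150+0.0150 = 0.0300 m
sum ≈ 0.0900+0.2700+0.4200+0.0300 ≈ 0.8100 m = S ✓

v_R_max = 9/10 m/s = 0.9000 m/s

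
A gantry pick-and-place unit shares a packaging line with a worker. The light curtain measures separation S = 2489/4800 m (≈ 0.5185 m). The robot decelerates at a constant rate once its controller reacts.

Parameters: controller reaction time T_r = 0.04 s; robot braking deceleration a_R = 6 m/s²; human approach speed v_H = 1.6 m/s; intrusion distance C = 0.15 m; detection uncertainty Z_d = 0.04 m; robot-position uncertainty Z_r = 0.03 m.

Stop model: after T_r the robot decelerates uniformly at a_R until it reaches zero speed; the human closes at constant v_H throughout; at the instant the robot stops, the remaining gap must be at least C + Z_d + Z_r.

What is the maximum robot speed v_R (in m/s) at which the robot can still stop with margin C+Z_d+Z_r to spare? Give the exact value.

v_R_max = 13/20 m/s = 0.6500 m/s

quadratic (1/12)·v² + (23/75)·v + (-5629/24000) = 0
  disc = (23/75)² − 4·(1/12)·(-5629/24000) = 6889/40000 ; √disc = 83/200
  v_R = (−(23/75) + 83/200) / (2·(1/12)) = 13/20 m/s
check:
braking lasts T_s = (13/20)/6 = 0.1083 s
robot covers v_R·T_r = 0.6500·0.0400 = 0.0260 m before braking
braking distance = 0.6500²/(2·6.0000) = 0.0352 m
human over T_r+T_s: 1.6000·(0.0400+0.1083) = 0.2373 m
margins: 0.1500+0.0400+0.0300 = 0.2200 m
sum ≈ 0.0260+0.0352+0.2373+0.2200 ≈ 0.5185 m = S ✓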